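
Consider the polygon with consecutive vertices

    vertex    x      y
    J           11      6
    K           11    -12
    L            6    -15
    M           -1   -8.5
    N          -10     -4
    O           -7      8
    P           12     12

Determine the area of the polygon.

Σ = (-198) + (-93) + (-66) + (-81) + (-108) + (-180) + (-60) = -786
Area = |Σ|/2 = 393.

393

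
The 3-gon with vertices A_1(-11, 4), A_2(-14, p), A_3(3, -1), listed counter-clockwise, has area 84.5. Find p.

The doubled signed area Σ (x_i y_{i+1} − x_{i+1} y_i) is linear in p.
With p=0 it equals 71; the coefficient of p is -14 (from the two edges through A_2).
So -14·p + 71 = 2·84.5 = 169 ⇒ p = -7.

-7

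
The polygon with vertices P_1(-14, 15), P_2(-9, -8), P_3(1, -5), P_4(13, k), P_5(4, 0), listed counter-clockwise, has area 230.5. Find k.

-12

The doubled signed area Σ (x_i y_{i+1} − x_{i+1} y_i) is linear in k.
With k=0 it equals 425; the coefficient of k is -3 (from the two edges through P_4).
So -3·k + 425 = 2·230.5 = 461 ⇒ k = -12.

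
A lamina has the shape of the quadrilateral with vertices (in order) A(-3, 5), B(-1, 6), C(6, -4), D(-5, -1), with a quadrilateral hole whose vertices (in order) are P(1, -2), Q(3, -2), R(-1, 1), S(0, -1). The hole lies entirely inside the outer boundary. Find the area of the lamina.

Outer boundary:
Cross-terms: -13, -32, -26, -28  ⇒  Σ = -99
Area = |Σ|/2 = 49.5.
Hole:
Apply the shoelace (surveyor's) formula: 2A = Σ (x_i·y_{i+1} − x_{i+1}·y_i), indices taken mod 4.
Σ = (4) + (1) + (1) + (1) = 7
Area = |Σ|/2 = 3.5.
Net area = 49.5 − 3.5 = 46.

46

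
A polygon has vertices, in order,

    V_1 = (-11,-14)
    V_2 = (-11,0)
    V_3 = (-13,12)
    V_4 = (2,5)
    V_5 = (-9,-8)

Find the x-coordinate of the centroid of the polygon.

Apply the surveyor's formula. First the cross-terms c_i = x_i·y_{i+1} − x_{i+1}·y_i:
  -154, -132, -89, 29, 38  ⇒  2A = -308, A = -154.
Then Σ (x_i + x_{i+1})·c_i = 6572, so x̄ = 6572 / (6·(-154)) = -1643/231.

-1643/231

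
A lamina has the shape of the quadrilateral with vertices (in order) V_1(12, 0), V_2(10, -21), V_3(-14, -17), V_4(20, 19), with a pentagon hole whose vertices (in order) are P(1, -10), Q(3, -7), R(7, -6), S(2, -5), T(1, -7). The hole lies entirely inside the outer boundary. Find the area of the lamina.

Outer boundary:
Cross-terms: -252, -464, 74, -228  ⇒  Σ = -870
Area = |Σ|/2 = 435.
Hole:
P→Q: (1)(-7) − (3)(-10) = 23
Q→R: (3)(-6) − (7)(-7) = 31
R→S: (7)(-5) − (2)(-6) = -23
S→T: (2)(-7) − (1)(-5) = -9
T→P: (1)(-10) − (1)(-7) = -3
Σ = 19
Area = |Σ|/2 = 9.5.
Net area = 435 − 9.5 = 425.5.

425.5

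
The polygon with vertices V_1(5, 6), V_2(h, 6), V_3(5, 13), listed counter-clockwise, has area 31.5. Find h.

14

The doubled signed area Σ (x_i y_{i+1} − x_{i+1} y_i) is linear in h.
With h=0 it equals -35; the coefficient of h is 7 (from the two edges through V_2).
So 7·h + -35 = 2·31.5 = 63 ⇒ h = 14.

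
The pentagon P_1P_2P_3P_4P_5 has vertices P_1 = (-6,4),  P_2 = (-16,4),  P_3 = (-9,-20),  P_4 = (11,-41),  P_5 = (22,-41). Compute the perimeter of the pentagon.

128

|P_1P_2| = √((-10)² + (0)²) = √100 = 10
|P_2P_3| = √((7)² + (-24)²) = √625 = 25
|P_3P_4| = √((20)² + (-21)²) = √841 = 29
|P_4P_5| = √((11)² + (0)²) = √121 = 11
|P_5P_1| = √((-28)² + (45)²) = √2809 = 53
Perimeter = 10 + 25 + 29 + 11 + 53 = 128.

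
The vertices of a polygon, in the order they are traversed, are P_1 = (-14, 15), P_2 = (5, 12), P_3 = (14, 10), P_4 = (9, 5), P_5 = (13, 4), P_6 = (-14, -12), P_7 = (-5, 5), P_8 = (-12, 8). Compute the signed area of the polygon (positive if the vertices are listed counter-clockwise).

-344

Σ = (-243) + (-118) + (-20) + (-29) + (-100) + (-130) + (20) + (-68) = -688
Signed area = Σ/2 = -344 (negative ⇒ clockwise traversal).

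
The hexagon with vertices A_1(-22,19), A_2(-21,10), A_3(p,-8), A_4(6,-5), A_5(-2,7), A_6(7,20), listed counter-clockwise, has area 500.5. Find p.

Write out the shoelace sum; only the two edges meeting at A_3 involve p:
2·Area = [((-21)·(-8) − p·10) + (p·(-5) − 6·(-8))] + 695
       = -15·p + 911 = 1001
⇒ p = -6.

-6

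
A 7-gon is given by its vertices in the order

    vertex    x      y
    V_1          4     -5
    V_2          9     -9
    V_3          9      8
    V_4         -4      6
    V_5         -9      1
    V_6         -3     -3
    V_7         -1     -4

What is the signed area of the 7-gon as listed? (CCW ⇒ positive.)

Cross-terms: 9, 153, 86, 50, 30, 9, 21  ⇒  Σ = 358
Signed area = Σ/2 = 179 (positive ⇒ counter-clockwise traversal).

179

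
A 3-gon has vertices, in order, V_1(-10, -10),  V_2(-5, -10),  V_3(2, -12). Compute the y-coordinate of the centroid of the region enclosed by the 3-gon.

-32/3

Apply the shoelace formula. First the cross-terms c_i = x_i·y_{i+1} − x_{i+1}·y_i:
  50, 80, -140  ⇒  2A = -10, A = -5.
Then Σ (y_i + y_{i+1})·c_i = 320, so ȳ = 320 / (6·(-5)) = -32/3.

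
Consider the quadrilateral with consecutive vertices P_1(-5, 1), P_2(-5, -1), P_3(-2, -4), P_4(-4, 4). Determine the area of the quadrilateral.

10

Apply the shoelace formula: 2A = Σ (x_i·y_{i+1} − x_{i+1}·y_i), indices taken mod 4.
Σ = (10) + (18) + (-24) + (16) = 20
Area = |Σ|/2 = 10.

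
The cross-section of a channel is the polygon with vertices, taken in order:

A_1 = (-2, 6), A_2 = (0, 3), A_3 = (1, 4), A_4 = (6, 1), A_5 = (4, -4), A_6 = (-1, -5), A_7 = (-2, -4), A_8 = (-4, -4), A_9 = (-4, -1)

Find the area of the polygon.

68

Apply the shoelace formula: 2A = Σ (x_i·y_{i+1} − x_{i+1}·y_i), indices taken mod 9.
A_1→A_2: (-2)(3) − (0)(6) = -6
A_2→A_3: (0)(4) − (1)(3) = -3
A_3→A_4: (1)(1) − (6)(4) = -23
A_4→A_5: (6)(-4) − (4)(1) = -28
A_5→A_6: (4)(-5) − (-1)(-4) = -24
A_6→A_7: (-1)(-4) − (-2)(-5) = -6
A_7→A_8: (-2)(-4) − (-4)(-4) = -8
A_8→A_9: (-4)(-1) − (-4)(-4) = -12
A_9→A_1: (-4)(6) − (-2)(-1) = -26
Σ = -136
Area = |Σ|/2 = 68.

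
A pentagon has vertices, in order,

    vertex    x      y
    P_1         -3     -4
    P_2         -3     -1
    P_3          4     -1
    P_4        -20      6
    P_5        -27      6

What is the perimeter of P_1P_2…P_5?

68

|P_1P_2| = √((0)² + (3)²) = √9 = 3
|P_2P_3| = √((7)² + (0)²) = √49 = 7
|P_3P_4| = √((-24)² + (7)²) = √625 = 25
|P_4P_5| = √((-7)² + (0)²) = √49 = 7
|P_5P_1| = √((24)² + (-10)²) = √676 = 26
Perimeter = 3 + 7 + 25 + 7 + 26 = 68.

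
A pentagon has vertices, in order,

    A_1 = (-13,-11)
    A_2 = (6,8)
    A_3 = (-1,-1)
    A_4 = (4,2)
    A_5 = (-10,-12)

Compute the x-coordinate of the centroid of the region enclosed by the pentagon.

Apply Gauss's area formula. First the cross-terms c_i = x_i·y_{i+1} − x_{i+1}·y_i:
  -38, 2, 2, -28, -46  ⇒  2A = -108, A = -54.
Then Σ (x_i + x_{i+1})·c_i = 1508, so x̄ = 1508 / (6·(-54)) = -377/81.

-377/81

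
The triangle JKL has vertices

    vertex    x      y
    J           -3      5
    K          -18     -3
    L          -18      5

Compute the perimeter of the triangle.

|JK| = √((-15)² + (-8)²) = √289 = 17
|KL| = √((0)² + (8)²) = √64 = 8
|LJ| = √((15)² + (0)²) = √225 = 15
Perimeter = 17 + 8 + 15 = 40.

40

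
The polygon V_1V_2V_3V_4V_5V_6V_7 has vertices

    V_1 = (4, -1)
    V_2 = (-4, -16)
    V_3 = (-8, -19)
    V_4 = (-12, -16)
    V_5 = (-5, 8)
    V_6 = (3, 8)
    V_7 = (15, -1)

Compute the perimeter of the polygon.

86

|V_1V_2| = √((-8)² + (-15)²) = √289 = 17
|V_2V_3| = √((-4)² + (-3)²) = √25 = 5
|V_3V_4| = √((-4)² + (3)²) = √25 = 5
|V_4V_5| = √((7)² + (24)²) = √625 = 25
|V_5V_6| = √((8)² + (0)²) = √64 = 8
|V_6V_7| = √((12)² + (-9)²) = √225 = 15
|V_7V_1| = √((-11)² + (0)²) = √121 = 11
Perimeter = 17 + 5 + 5 + 25 + 8 + 15 + 11 = 86.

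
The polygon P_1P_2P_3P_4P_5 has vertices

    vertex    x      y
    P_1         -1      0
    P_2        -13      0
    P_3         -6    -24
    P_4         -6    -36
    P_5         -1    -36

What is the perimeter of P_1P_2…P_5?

|P_1P_2| = √((-12)² + (0)²) = √144 = 12
|P_2P_3| = √((7)² + (-24)²) = √625 = 25
|P_3P_4| = √((0)² + (-12)²) = √144 = 12
|P_4P_5| = √((5)² + (0)²) = √25 = 5
|P_5P_1| = √((0)² + (36)²) = √1296 = 36
Perimeter = 12 + 25 + 12 + 5 + 36 = 90.

90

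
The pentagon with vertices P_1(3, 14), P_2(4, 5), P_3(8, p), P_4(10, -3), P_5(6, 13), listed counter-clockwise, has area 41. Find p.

The doubled signed area Σ (x_i y_{i+1} − x_{i+1} y_i) is linear in p.
With p=0 it equals 88; the coefficient of p is -6 (from the two edges through P_3).
So -6·p + 88 = 2·41 = 82 ⇒ p = 1.

1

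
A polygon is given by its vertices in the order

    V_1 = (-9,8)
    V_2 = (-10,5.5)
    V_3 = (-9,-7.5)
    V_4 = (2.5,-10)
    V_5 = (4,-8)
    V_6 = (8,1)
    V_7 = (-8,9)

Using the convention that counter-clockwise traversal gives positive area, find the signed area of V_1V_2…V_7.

224.375

Cross-terms: 30.5, 124.5, 108.75, 20, 68, 80, 17  ⇒  Σ = 448.75
Signed area = Σ/2 = 224.375 (positive ⇒ counter-clockwise traversal).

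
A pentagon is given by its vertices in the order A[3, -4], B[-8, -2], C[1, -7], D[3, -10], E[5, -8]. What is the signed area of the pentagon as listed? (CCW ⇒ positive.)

A→B: (3)(-2) − (-8)(-4) = -38
B→C: (-8)(-7) − (1)(-2) = 58
C→D: (1)(-10) − (3)(-7) = 11
D→E: (3)(-8) − (5)(-10) = 26
E→A: (5)(-4) − (3)(-8) = 4
Σ = 61
Signed area = Σ/2 = 30.5 (positive ⇒ counter-clockwise traversal).

30.5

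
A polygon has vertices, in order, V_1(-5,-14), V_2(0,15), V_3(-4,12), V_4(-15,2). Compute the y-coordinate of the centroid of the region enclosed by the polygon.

Apply the surveyor's formula. First the cross-terms c_i = x_i·y_{i+1} − x_{i+1}·y_i:
  -75, 60, 172, 220  ⇒  2A = 377, A = 188.5.
Then Σ (y_i + y_{i+1})·c_i = 1313, so ȳ = 1313 / (6·188.5) = 101/87.

101/87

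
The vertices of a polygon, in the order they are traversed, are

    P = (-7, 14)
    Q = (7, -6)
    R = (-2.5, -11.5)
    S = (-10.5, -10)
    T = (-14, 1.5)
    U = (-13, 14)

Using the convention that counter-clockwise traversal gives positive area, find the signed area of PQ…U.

Apply the surveyor's formula: 2A = Σ (x_i·y_{i+1} − x_{i+1}·y_i), indices taken mod 6.
Σ = (-56) + (-95.5) + (-95.75) + (-155.75) + (-176.5) + (-84) = -663.5
Signed area = Σ/2 = -331.75 (negative ⇒ clockwise traversal).

-331.75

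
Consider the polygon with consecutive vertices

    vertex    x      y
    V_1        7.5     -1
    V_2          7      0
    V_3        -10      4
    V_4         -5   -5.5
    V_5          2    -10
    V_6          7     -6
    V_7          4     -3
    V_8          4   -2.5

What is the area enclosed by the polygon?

Σ = (7) + (28) + (75) + (61) + (58) + (3) + (2) + (14.75) = 248.75
Area = |Σ|/2 = 124.375.

124.375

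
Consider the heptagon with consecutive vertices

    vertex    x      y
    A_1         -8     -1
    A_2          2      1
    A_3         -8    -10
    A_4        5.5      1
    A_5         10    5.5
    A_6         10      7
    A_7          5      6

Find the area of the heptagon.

Apply the surveyor's formula: 2A = Σ (x_i·y_{i+1} − x_{i+1}·y_i), indices taken mod 7.
Cross-terms: -6, -12, 47, 20.25, 15, 25, 43  ⇒  Σ = 132.25
Area = |Σ|/2 = 66.125.

66.125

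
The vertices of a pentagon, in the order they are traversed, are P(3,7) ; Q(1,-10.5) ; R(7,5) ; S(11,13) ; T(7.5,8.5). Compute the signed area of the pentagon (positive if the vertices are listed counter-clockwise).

P→Q: (3)(-10.5) − (1)(7) = -38.5
Q→R: (1)(5) − (7)(-10.5) = 78.5
R→S: (7)(13) − (11)(5) = 36
S→T: (11)(8.5) − (7.5)(13) = -4
T→P: (7.5)(7) − (3)(8.5) = 27
Σ = 99
Signed area = Σ/2 = 49.5 (positive ⇒ counter-clockwise traversal).

49.5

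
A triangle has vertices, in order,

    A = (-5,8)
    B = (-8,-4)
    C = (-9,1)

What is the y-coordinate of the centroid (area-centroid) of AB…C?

5/3

Apply the shoelace formula. First the cross-terms c_i = x_i·y_{i+1} − x_{i+1}·y_i:
  84, -44, -67  ⇒  2A = -27, A = -13.5.
Then Σ (y_i + y_{i+1})·c_i = -135, so ȳ = -135 / (6·(-13.5)) = 5/3.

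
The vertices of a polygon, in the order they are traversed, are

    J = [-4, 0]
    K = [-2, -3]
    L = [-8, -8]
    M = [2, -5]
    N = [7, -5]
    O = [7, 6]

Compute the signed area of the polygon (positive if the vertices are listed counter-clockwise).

93

Apply the surveyor's formula: 2A = Σ (x_i·y_{i+1} − x_{i+1}·y_i), indices taken mod 6.
Σ = (12) + (-8) + (56) + (25) + (77) + (24) = 186
Signed area = Σ/2 = 93 (positive ⇒ counter-clockwise traversal).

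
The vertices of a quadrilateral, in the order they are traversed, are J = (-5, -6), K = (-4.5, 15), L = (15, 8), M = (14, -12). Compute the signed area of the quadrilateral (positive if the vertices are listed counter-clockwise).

Apply the surveyor's formula: 2A = Σ (x_i·y_{i+1} − x_{i+1}·y_i), indices taken mod 4.
J→K: (-5)(15) − (-4.5)(-6) = -102
K→L: (-4.5)(8) − (15)(15) = -261
L→M: (15)(-12) − (14)(8) = -292
M→J: (14)(-6) − (-5)(-12) = -144
Σ = -799
Signed area = Σ/2 = -399.5 (negative ⇒ clockwise traversal).

-399.5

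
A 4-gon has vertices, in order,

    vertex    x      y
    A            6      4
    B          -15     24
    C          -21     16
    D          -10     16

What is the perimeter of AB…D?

|AB| = √((-21)² + (20)²) = √841 = 29
|BC| = √((-6)² + (-8)²) = √100 = 10
|CD| = √((11)² + (0)²) = √121 = 11
|DA| = √((16)² + (-12)²) = √400 = 20
Perimeter = 29 + 10 + 11 + 20 = 70.

70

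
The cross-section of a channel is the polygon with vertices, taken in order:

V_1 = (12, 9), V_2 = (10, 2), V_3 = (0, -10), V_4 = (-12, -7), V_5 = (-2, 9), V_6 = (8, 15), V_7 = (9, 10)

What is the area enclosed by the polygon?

Apply the shoelace formula: 2A = Σ (x_i·y_{i+1} − x_{i+1}·y_i), indices taken mod 7.
Σ = (-66) + (-100) + (-120) + (-122) + (-102) + (-55) + (-39) = -604
Area = |Σ|/2 = 302.

302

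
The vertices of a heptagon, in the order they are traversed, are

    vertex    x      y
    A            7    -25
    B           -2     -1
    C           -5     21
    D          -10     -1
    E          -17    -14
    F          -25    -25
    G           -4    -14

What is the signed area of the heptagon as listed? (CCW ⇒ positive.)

Apply the surveyor's formula: 2A = Σ (x_i·y_{i+1} − x_{i+1}·y_i), indices taken mod 7.
A→B: (7)(-1) − (-2)(-25) = -57
B→C: (-2)(21) − (-5)(-1) = -47
C→D: (-5)(-1) − (-10)(21) = 215
D→E: (-10)(-14) − (-17)(-1) = 123
E→F: (-17)(-25) − (-25)(-14) = 75
F→G: (-25)(-14) − (-4)(-25) = 250
G→A: (-4)(-25) − (7)(-14) = 198
Σ = 757
Signed area = Σ/2 = 378.5 (positive ⇒ counter-clockwise traversal).

378.5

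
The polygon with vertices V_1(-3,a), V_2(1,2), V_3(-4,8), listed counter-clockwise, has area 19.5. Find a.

-1

The doubled signed area Σ (x_i y_{i+1} − x_{i+1} y_i) is linear in a.
With a=0 it equals 34; the coefficient of a is -5 (from the two edges through V_1).
So -5·a + 34 = 2·19.5 = 39 ⇒ a = -1.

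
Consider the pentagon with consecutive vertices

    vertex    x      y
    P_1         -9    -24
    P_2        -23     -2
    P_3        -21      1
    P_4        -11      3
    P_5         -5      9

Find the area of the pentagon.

P_1→P_2: (-9)(-2) − (-23)(-24) = -534
P_2→P_3: (-23)(1) − (-21)(-2) = -65
P_3→P_4: (-21)(3) − (-11)(1) = -52
P_4→P_5: (-11)(9) − (-5)(3) = -84
P_5→P_1: (-5)(-24) − (-9)(9) = 201
Σ = -534
Area = |Σ|/2 = 267.

267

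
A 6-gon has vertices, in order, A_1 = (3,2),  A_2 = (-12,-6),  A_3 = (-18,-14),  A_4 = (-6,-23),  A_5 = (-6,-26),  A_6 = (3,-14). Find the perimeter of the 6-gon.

76

|A_1A_2| = √((-15)² + (-8)²) = √289 = 17
|A_2A_3| = √((-6)² + (-8)²) = √100 = 10
|A_3A_4| = √((12)² + (-9)²) = √225 = 15
|A_4A_5| = √((0)² + (-3)²) = √9 = 3
|A_5A_6| = √((9)² + (12)²) = √225 = 15
|A_6A_1| = √((0)² + (16)²) = √256 = 16
Perimeter = 17 + 10 + 15 + 3 + 15 + 16 = 76.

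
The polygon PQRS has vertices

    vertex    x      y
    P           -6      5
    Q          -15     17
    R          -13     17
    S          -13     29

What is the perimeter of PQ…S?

54

|PQ| = √((-9)² + (12)²) = √225 = 15
|QR| = √((2)² + (0)²) = √4 = 2
|RS| = √((0)² + (12)²) = √144 = 12
|SP| = √((7)² + (-24)²) = √625 = 25
Perimeter = 15 + 2 + 12 + 25 = 54.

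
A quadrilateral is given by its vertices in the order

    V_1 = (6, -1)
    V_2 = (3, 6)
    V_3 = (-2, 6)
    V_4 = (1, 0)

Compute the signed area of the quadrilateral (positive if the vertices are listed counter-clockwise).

Σ = (39) + (30) + (-6) + (-1) = 62
Signed area = Σ/2 = 31 (positive ⇒ counter-clockwise traversal).

31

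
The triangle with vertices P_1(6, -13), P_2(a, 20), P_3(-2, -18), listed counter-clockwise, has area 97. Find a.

The doubled signed area Σ (x_i y_{i+1} − x_{i+1} y_i) is linear in a.
With a=0 it equals 294; the coefficient of a is -5 (from the two edges through P_2).
So -5·a + 294 = 2·97 = 194 ⇒ a = 20.

20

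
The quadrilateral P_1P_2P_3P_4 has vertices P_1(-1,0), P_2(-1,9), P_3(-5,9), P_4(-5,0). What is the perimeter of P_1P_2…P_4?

26

|P_1P_2| = √((0)² + (9)²) = √81 = 9
|P_2P_3| = √((-4)² + (0)²) = √16 = 4
|P_3P_4| = √((0)² + (-9)²) = √81 = 9
|P_4P_1| = √((4)² + (0)²) = √16 = 4
Perimeter = 9 + 4 + 9 + 4 = 26.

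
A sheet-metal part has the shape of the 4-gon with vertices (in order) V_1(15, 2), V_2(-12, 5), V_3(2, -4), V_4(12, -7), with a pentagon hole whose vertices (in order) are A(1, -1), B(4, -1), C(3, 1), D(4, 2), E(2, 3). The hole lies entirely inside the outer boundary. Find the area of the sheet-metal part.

Outer boundary:
Cross-terms: 99, 38, 34, 129  ⇒  Σ = 300
Area = |Σ|/2 = 150.
Hole:
Apply Gauss's area formula: 2A = Σ (x_i·y_{i+1} − x_{i+1}·y_i), indices taken mod 5.
Cross-terms: 3, 7, 2, 8, -5  ⇒  Σ = 15
Area = |Σ|/2 = 7.5.
Net area = 150 − 7.5 = 142.5.

142.5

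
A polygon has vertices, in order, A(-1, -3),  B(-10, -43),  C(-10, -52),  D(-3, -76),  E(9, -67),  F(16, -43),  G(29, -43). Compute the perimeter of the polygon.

|AB| = √((-9)² + (-40)²) = √1681 = 41
|BC| = √((0)² + (-9)²) = √81 = 9
|CD| = √((7)² + (-24)²) = √625 = 25
|DE| = √((12)² + (9)²) = √225 = 15
|EF| = √((7)² + (24)²) = √625 = 25
|FG| = √((13)² + (0)²) = √169 = 13
|GA| = √((-30)² + (40)²) = √2500 = 50
Perimeter = 41 + 9 + 25 + 15 + 25 + 13 + 50 = 178.

178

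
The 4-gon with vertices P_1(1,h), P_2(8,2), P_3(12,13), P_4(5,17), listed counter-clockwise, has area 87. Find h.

The doubled signed area Σ (x_i y_{i+1} − x_{i+1} y_i) is linear in h.
With h=0 it equals 204; the coefficient of h is -3 (from the two edges through P_1).
So -3·h + 204 = 2·87 = 174 ⇒ h = 10.

10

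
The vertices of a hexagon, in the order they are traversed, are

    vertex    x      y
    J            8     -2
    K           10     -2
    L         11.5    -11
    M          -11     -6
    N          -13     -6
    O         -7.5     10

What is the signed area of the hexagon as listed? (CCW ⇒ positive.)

-262.5

Σ = (4) + (-87) + (-190) + (-12) + (-175) + (-65) = -525
Signed area = Σ/2 = -262.5 (negative ⇒ clockwise traversal).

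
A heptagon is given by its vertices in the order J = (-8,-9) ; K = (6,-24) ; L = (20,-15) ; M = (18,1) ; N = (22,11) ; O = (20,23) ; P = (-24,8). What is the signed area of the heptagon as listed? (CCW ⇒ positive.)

1190

Apply the surveyor's formula: 2A = Σ (x_i·y_{i+1} − x_{i+1}·y_i), indices taken mod 7.
Cross-terms: 246, 390, 290, 176, 286, 712, 280  ⇒  Σ = 2380
Signed area = Σ/2 = 1190 (positive ⇒ counter-clockwise traversal).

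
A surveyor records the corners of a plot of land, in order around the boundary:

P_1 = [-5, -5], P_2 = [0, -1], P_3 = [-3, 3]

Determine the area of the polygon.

Apply the shoelace formula: 2A = Σ (x_i·y_{i+1} − x_{i+1}·y_i), indices taken mod 3.
Σ = (5) + (-3) + (30) = 32
Area = |Σ|/2 = 16.

16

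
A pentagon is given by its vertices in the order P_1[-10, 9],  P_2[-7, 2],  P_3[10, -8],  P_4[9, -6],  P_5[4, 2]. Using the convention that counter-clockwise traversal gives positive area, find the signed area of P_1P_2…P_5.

Σ = (43) + (36) + (12) + (42) + (56) = 189
Signed area = Σ/2 = 94.5 (positive ⇒ counter-clockwise traversal).

94.5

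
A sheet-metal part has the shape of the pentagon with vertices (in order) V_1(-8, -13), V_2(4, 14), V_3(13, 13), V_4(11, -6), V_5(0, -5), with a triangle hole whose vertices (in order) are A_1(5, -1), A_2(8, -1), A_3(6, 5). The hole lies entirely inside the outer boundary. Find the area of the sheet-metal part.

Outer boundary:
Apply the shoelace formula: 2A = Σ (x_i·y_{i+1} − x_{i+1}·y_i), indices taken mod 5.
Cross-terms: -60, -130, -221, -55, -40  ⇒  Σ = -506
Area = |Σ|/2 = 253.
Hole:
Apply the shoelace (surveyor's) formula: 2A = Σ (x_i·y_{i+1} − x_{i+1}·y_i), indices taken mod 3.
Σ = (3) + (46) + (-31) = 18
Area = |Σ|/2 = 9.
Net area = 253 − 9 = 244.

244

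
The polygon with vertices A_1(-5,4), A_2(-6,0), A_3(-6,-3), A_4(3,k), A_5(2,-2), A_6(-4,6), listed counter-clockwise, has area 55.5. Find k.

Write out the shoelace sum; only the two edges meeting at A_4 involve k:
2·Area = [((-6)·k − 3·(-3)) + (3·(-2) − 2·k)] + 60
       = -8·k + 63 = 111
⇒ k = -6.

-6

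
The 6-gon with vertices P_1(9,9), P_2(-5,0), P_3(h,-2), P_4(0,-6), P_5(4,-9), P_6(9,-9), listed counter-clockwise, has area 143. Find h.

Write out the shoelace sum; only the two edges meeting at P_3 involve h:
2·Area = [((-5)·(-2) − h·0) + (h·(-6) − 0·(-2))] + 276
       = -6·h + 286 = 286
⇒ h = 0.

0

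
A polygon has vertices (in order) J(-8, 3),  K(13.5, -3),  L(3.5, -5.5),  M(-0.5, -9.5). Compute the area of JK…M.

96.875

Apply the surveyor's formula: 2A = Σ (x_i·y_{i+1} − x_{i+1}·y_i), indices taken mod 4.
Cross-terms: -16.5, -63.75, -36, -77.5  ⇒  Σ = -193.75
Area = |Σ|/2 = 96.875.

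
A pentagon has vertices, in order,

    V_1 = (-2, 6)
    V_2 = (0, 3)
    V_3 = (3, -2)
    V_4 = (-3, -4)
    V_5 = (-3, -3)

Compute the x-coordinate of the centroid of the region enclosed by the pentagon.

-41/60

Apply the shoelace (surveyor's) formula. First the cross-terms c_i = x_i·y_{i+1} − x_{i+1}·y_i:
  -6, -9, -18, -3, -24  ⇒  2A = -60, A = -30.
Then Σ (x_i + x_{i+1})·c_i = 123, so x̄ = 123 / (6·(-30)) = -41/60.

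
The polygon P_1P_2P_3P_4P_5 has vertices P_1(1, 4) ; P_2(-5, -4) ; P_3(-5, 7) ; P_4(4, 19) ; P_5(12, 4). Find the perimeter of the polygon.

|P_1P_2| = √((-6)² + (-8)²) = √100 = 10
|P_2P_3| = √((0)² + (11)²) = √121 = 11
|P_3P_4| = √((9)² + (12)²) = √225 = 15
|P_4P_5| = √((8)² + (-15)²) = √289 = 17
|P_5P_1| = √((-11)² + (0)²) = √121 = 11
Perimeter = 10 + 11 + 15 + 17 + 11 = 64.

64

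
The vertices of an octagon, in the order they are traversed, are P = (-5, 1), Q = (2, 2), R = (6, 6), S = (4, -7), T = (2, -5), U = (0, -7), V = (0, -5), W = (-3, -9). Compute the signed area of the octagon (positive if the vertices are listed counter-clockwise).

-80.5

Apply the shoelace formula: 2A = Σ (x_i·y_{i+1} − x_{i+1}·y_i), indices taken mod 8.
Σ = (-12) + (0) + (-66) + (-6) + (-14) + (0) + (-15) + (-48) = -161
Signed area = Σ/2 = -80.5 (negative ⇒ clockwise traversal).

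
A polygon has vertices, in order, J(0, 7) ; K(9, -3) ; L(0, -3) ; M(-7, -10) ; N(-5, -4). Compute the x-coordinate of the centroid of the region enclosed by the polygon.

4/9

Apply the shoelace formula. First the cross-terms c_i = x_i·y_{i+1} − x_{i+1}·y_i:
  -63, -27, -21, -22, -35  ⇒  2A = -168, A = -84.
Then Σ (x_i + x_{i+1})·c_i = -224, so x̄ = -224 / (6·(-84)) = 4/9.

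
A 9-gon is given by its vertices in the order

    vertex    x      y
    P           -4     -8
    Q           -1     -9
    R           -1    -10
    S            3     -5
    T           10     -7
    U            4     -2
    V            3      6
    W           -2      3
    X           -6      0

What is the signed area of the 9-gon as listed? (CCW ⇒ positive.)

Σ = (28) + (1) + (35) + (29) + (8) + (30) + (21) + (18) + (48) = 218
Signed area = Σ/2 = 109 (positive ⇒ counter-clockwise traversal).

109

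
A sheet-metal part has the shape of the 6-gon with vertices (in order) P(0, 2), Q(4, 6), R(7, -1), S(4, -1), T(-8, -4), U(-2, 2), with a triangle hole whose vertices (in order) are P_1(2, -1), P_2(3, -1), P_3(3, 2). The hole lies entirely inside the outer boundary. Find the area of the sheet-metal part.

53

Outer boundary:
Apply Gauss's area formula: 2A = Σ (x_i·y_{i+1} − x_{i+1}·y_i), indices taken mod 6.
Σ = (-8) + (-46) + (-3) + (-24) + (-24) + (-4) = -109
Area = |Σ|/2 = 54.5.
Hole:
Apply the shoelace (surveyor's) formula: 2A = Σ (x_i·y_{i+1} − x_{i+1}·y_i), indices taken mod 3.
Σ = (1) + (9) + (-7) = 3
Area = |Σ|/2 = 1.5.
Net area = 54.5 − 1.5 = 53.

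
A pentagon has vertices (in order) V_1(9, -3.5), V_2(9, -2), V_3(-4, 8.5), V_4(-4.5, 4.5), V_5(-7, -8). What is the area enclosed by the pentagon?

133.125

Σ = (13.5) + (68.5) + (20.25) + (67.5) + (96.5) = 266.25
Area = |Σ|/2 = 133.125.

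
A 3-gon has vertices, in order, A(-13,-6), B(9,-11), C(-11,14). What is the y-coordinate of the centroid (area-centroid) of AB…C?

Apply Gauss's area formula. First the cross-terms c_i = x_i·y_{i+1} − x_{i+1}·y_i:
  197, 5, 248  ⇒  2A = 450, A = 225.
Then Σ (y_i + y_{i+1})·c_i = -1350, so ȳ = -1350 / (6·225) = -1.

-1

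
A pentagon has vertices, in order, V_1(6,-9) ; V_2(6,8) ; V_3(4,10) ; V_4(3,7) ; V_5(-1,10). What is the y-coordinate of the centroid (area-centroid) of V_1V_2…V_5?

Apply Gauss's area formula. First the cross-terms c_i = x_i·y_{i+1} − x_{i+1}·y_i:
  102, 28, -2, 37, -51  ⇒  2A = 114, A = 57.
Then Σ (y_i + y_{i+1})·c_i = 946, so ȳ = 946 / (6·57) = 473/171.

473/171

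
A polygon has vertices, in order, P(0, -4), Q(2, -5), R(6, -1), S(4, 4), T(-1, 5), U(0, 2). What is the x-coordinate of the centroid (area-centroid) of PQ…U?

99/43

Apply the shoelace (surveyor's) formula. First the cross-terms c_i = x_i·y_{i+1} − x_{i+1}·y_i:
  8, 28, 28, 24, -2, 0  ⇒  2A = 86, A = 43.
Then Σ (x_i + x_{i+1})·c_i = 594, so x̄ = 594 / (6·43) = 99/43.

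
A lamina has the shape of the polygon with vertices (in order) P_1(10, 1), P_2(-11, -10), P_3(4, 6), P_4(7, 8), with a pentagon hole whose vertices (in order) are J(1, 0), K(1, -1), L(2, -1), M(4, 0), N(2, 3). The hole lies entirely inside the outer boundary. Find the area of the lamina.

Outer boundary:
Apply the shoelace formula: 2A = Σ (x_i·y_{i+1} − x_{i+1}·y_i), indices taken mod 4.
P_1→P_2: (10)(-10) − (-11)(1) = -89
P_2→P_3: (-11)(6) − (4)(-10) = -26
P_3→P_4: (4)(8) − (7)(6) = -10
P_4→P_1: (7)(1) − (10)(8) = -73
Σ = -198
Area = |Σ|/2 = 99.
Hole:
Σ = (-1) + (1) + (4) + (12) + (-3) = 13
Area = |Σ|/2 = 6.5.
Net area = 99 − 6.5 = 92.5.

92.5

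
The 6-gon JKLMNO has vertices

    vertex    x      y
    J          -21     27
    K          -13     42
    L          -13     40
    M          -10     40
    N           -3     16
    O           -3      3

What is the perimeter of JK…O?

|JK| = √((8)² + (15)²) = √289 = 17
|KL| = √((0)² + (-2)²) = √4 = 2
|LM| = √((3)² + (0)²) = √9 = 3
|MN| = √((7)² + (-24)²) = √625 = 25
|NO| = √((0)² + (-13)²) = √169 = 13
|OJ| = √((-18)² + (24)²) = √900 = 30
Perimeter = 17 + 2 + 3 + 25 + 13 + 30 = 90.

90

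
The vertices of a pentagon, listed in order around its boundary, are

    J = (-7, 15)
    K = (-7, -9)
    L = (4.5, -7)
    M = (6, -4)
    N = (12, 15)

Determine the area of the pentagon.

352.25

J→K: (-7)(-9) − (-7)(15) = 168
K→L: (-7)(-7) − (4.5)(-9) = 89.5
L→M: (4.5)(-4) − (6)(-7) = 24
M→N: (6)(15) − (12)(-4) = 138
N→J: (12)(15) − (-7)(15) = 285
Σ = 704.5
Area = |Σ|/2 = 352.25.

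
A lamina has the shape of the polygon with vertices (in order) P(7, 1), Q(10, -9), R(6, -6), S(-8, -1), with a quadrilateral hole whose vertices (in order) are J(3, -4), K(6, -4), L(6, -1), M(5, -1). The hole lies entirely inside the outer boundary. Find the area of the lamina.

Outer boundary:
Σ = (-73) + (-6) + (-54) + (-1) = -134
Area = |Σ|/2 = 67.
Hole:
Apply the shoelace formula: 2A = Σ (x_i·y_{i+1} − x_{i+1}·y_i), indices taken mod 4.
J→K: (3)(-4) − (6)(-4) = 12
K→L: (6)(-1) − (6)(-4) = 18
L→M: (6)(-1) − (5)(-1) = -1
M→J: (5)(-4) − (3)(-1) = -17
Σ = 12
Area = |Σ|/2 = 6.
Net area = 67 − 6 = 61.

61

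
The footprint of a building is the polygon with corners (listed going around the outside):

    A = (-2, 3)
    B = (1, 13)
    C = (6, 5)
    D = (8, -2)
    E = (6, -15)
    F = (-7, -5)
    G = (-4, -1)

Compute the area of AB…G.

212

Σ = (-29) + (-73) + (-52) + (-108) + (-135) + (-13) + (-14) = -424
Area = |Σ|/2 = 212.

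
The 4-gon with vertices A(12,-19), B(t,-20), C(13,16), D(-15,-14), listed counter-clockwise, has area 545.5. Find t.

Write out the shoelace sum; only the two edges meeting at B involve t:
2·Area = [(12·(-20) − t·(-19)) + (t·16 − 13·(-20))] + 511
       = 35·t + 531 = 1091
⇒ t = 16.

16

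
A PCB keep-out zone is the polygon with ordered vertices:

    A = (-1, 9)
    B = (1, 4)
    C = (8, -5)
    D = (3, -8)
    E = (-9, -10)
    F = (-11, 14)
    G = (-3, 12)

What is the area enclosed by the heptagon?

A→B: (-1)(4) − (1)(9) = -13
B→C: (1)(-5) − (8)(4) = -37
C→D: (8)(-8) − (3)(-5) = -49
D→E: (3)(-10) − (-9)(-8) = -102
E→F: (-9)(14) − (-11)(-10) = -236
F→G: (-11)(12) − (-3)(14) = -90
G→A: (-3)(9) − (-1)(12) = -15
Σ = -542
Area = |Σ|/2 = 271.

271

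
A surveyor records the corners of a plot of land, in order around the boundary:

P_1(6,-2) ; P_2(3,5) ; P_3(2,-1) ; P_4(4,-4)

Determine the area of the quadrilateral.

Apply the shoelace (surveyor's) formula: 2A = Σ (x_i·y_{i+1} − x_{i+1}·y_i), indices taken mod 4.
Σ = (36) + (-13) + (-4) + (16) = 35
Area = |Σ|/2 = 17.5.

17.5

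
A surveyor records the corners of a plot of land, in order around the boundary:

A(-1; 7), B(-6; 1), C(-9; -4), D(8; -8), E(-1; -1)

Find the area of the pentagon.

Σ = (41) + (33) + (104) + (-16) + (-8) = 154
Area = |Σ|/2 = 77.

77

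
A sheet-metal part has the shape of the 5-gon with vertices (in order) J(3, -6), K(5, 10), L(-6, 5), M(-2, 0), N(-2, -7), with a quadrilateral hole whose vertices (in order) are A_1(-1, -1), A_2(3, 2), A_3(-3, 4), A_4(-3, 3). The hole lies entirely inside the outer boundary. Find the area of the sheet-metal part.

87

Outer boundary:
Apply the surveyor's formula: 2A = Σ (x_i·y_{i+1} − x_{i+1}·y_i), indices taken mod 5.
Cross-terms: 60, 85, 10, 14, 33  ⇒  Σ = 202
Area = |Σ|/2 = 101.
Hole:
Apply the surveyor's formula: 2A = Σ (x_i·y_{i+1} − x_{i+1}·y_i), indices taken mod 4.
Σ = (1) + (18) + (3) + (6) = 28
Area = |Σ|/2 = 14.
Net area = 101 − 14 = 87.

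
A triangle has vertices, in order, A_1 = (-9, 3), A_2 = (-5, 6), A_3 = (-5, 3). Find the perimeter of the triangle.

|A_1A_2| = √((4)² + (3)²) = √25 = 5
|A_2A_3| = √((0)² + (-3)²) = √9 = 3
|A_3A_1| = √((-4)² + (0)²) = √16 = 4
Perimeter = 5 + 3 + 4 = 12.

12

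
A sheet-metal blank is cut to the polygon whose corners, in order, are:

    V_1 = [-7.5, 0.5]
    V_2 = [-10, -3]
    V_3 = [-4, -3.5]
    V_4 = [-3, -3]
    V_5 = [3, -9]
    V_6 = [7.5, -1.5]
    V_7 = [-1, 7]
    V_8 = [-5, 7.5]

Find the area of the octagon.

141.625

Apply the shoelace (surveyor's) formula: 2A = Σ (x_i·y_{i+1} − x_{i+1}·y_i), indices taken mod 8.
Σ = (27.5) + (23) + (1.5) + (36) + (63) + (51) + (27.5) + (53.75) = 283.25
Area = |Σ|/2 = 141.625.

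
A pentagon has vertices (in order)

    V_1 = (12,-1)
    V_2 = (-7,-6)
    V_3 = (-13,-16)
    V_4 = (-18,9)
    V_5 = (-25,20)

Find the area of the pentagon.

Apply the shoelace (surveyor's) formula: 2A = Σ (x_i·y_{i+1} − x_{i+1}·y_i), indices taken mod 5.
Cross-terms: -79, 34, -405, -135, -215  ⇒  Σ = -800
Area = |Σ|/2 = 400.

400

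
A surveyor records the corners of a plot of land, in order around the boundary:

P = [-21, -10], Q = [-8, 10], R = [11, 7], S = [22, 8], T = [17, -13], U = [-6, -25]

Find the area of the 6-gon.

956

Apply the shoelace formula: 2A = Σ (x_i·y_{i+1} − x_{i+1}·y_i), indices taken mod 6.
Σ = (-290) + (-166) + (-66) + (-422) + (-503) + (-465) = -1912
Area = |Σ|/2 = 956.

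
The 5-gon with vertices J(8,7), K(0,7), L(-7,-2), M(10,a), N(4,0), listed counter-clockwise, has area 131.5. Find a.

The doubled signed area Σ (x_i y_{i+1} − x_{i+1} y_i) is linear in a.
With a=0 it equals 153; the coefficient of a is -11 (from the two edges through M).
So -11·a + 153 = 2·131.5 = 263 ⇒ a = -10.

-10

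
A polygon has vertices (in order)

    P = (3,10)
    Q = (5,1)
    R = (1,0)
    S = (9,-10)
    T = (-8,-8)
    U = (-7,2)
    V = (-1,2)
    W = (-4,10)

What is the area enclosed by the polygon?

Σ = (-47) + (-1) + (-10) + (-152) + (-72) + (-12) + (-2) + (-70) = -366
Area = |Σ|/2 = 183.

183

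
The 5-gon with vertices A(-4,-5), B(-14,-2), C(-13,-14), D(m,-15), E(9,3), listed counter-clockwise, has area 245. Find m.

5

The doubled signed area Σ (x_i y_{i+1} − x_{i+1} y_i) is linear in m.
With m=0 it equals 405; the coefficient of m is 17 (from the two edges through D).
So 17·m + 405 = 2·245 = 490 ⇒ m = 5.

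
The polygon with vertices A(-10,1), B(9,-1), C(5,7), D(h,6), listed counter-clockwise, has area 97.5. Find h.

Write out the shoelace sum; only the two edges meeting at D involve h:
2·Area = [(5·6 − h·7) + (h·1 − (-10)·6)] + 69
       = -6·h + 159 = 195
⇒ h = -6.

-6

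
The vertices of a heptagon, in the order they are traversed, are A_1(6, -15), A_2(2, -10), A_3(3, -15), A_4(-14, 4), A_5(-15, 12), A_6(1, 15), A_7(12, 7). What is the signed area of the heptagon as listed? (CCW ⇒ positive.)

Apply the shoelace formula: 2A = Σ (x_i·y_{i+1} − x_{i+1}·y_i), indices taken mod 7.
Cross-terms: -30, 0, -198, -108, -237, -173, -222  ⇒  Σ = -968
Signed area = Σ/2 = -484 (negative ⇒ clockwise traversal).

-484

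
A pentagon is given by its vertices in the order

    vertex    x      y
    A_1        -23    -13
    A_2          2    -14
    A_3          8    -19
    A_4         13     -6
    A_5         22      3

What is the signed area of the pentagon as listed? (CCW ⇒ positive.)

287.5

Apply the shoelace (surveyor's) formula: 2A = Σ (x_i·y_{i+1} − x_{i+1}·y_i), indices taken mod 5.
Σ = (348) + (74) + (199) + (171) + (-217) = 575
Signed area = Σ/2 = 287.5 (positive ⇒ counter-clockwise traversal).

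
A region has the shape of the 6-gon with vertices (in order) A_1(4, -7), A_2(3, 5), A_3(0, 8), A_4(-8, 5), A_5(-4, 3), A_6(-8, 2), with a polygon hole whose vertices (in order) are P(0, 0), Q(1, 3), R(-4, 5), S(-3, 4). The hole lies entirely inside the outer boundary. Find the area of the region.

Outer boundary:
Σ = (41) + (24) + (64) + (-4) + (16) + (48) = 189
Area = |Σ|/2 = 94.5.
Hole:
Σ = (0) + (17) + (-1) + (0) = 16
Area = |Σ|/2 = 8.
Net area = 94.5 − 8 = 86.5.

86.5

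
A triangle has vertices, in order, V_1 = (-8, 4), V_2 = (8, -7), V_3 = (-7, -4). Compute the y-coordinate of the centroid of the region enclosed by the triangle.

Apply the surveyor's formula. First the cross-terms c_i = x_i·y_{i+1} − x_{i+1}·y_i:
  24, -81, -60  ⇒  2A = -117, A = -58.5.
Then Σ (y_i + y_{i+1})·c_i = 819, so ȳ = 819 / (6·(-58.5)) = -7/3.

-7/3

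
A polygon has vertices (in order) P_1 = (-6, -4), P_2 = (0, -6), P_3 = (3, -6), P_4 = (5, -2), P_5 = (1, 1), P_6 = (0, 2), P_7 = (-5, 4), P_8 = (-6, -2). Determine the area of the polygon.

Apply the shoelace (surveyor's) formula: 2A = Σ (x_i·y_{i+1} − x_{i+1}·y_i), indices taken mod 8.
Cross-terms: 36, 18, 24, 7, 2, 10, 34, 12  ⇒  Σ = 143
Area = |Σ|/2 = 71.5.

71.5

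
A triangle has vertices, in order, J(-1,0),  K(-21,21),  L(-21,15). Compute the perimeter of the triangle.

60

|JK| = √((-20)² + (21)²) = √841 = 29
|KL| = √((0)² + (-6)²) = √36 = 6
|LJ| = √((20)² + (-15)²) = √625 = 25
Perimeter = 29 + 6 + 25 = 60.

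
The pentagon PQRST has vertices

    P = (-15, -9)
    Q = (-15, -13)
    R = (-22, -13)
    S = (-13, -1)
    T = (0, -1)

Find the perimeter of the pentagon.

56

|PQ| = √((0)² + (-4)²) = √16 = 4
|QR| = √((-7)² + (0)²) = √49 = 7
|RS| = √((9)² + (12)²) = √225 = 15
|ST| = √((13)² + (0)²) = √169 = 13
|TP| = √((-15)² + (-8)²) = √289 = 17
Perimeter = 4 + 7 + 15 + 13 + 17 = 56.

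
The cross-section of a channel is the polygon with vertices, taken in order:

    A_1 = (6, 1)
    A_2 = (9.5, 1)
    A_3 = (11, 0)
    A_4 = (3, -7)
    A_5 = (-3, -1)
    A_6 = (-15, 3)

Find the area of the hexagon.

86.25

Apply the shoelace formula: 2A = Σ (x_i·y_{i+1} − x_{i+1}·y_i), indices taken mod 6.
Σ = (-3.5) + (-11) + (-77) + (-24) + (-24) + (-33) = -172.5
Area = |Σ|/2 = 86.25.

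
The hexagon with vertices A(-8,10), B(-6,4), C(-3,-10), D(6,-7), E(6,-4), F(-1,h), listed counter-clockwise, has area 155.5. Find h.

9

The doubled signed area Σ (x_i y_{i+1} − x_{i+1} y_i) is linear in h.
With h=0 it equals 185; the coefficient of h is 14 (from the two edges through F).
So 14·h + 185 = 2·155.5 = 311 ⇒ h = 9.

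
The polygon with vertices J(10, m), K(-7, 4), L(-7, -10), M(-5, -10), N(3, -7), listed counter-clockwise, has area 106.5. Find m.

-8

Write out the shoelace sum; only the two edges meeting at J involve m:
2·Area = [(3·m − 10·(-7)) + (10·4 − (-7)·m)] + 183
       = 10·m + 293 = 213
⇒ m = -8.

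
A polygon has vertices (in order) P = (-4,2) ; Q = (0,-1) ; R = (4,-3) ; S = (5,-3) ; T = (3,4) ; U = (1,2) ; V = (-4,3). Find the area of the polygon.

28.5

Apply the shoelace formula: 2A = Σ (x_i·y_{i+1} − x_{i+1}·y_i), indices taken mod 7.
Σ = (4) + (4) + (3) + (29) + (2) + (11) + (4) = 57
Area = |Σ|/2 = 28.5.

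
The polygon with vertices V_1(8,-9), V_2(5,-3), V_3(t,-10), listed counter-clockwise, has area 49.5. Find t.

Write out the shoelace sum; only the two edges meeting at V_3 involve t:
2·Area = [(5·(-10) − t·(-3)) + (t·(-9) − 8·(-10))] + 21
       = -6·t + 51 = 99
⇒ t = -8.

-8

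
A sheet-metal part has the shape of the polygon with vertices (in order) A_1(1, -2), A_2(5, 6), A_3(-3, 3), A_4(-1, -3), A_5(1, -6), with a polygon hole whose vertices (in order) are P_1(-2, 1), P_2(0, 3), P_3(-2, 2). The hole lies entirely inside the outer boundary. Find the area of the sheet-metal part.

Outer boundary:
Apply the shoelace (surveyor's) formula: 2A = Σ (x_i·y_{i+1} − x_{i+1}·y_i), indices taken mod 5.
A_1→A_2: (1)(6) − (5)(-2) = 16
A_2→A_3: (5)(3) − (-3)(6) = 33
A_3→A_4: (-3)(-3) − (-1)(3) = 12
A_4→A_5: (-1)(-6) − (1)(-3) = 9
A_5→A_1: (1)(-2) − (1)(-6) = 4
Σ = 74
Area = |Σ|/2 = 37.
Hole:
Cross-terms: -6, 6, 2  ⇒  Σ = 2
Area = |Σ|/2 = 1.
Net area = 37 − 1 = 36.

36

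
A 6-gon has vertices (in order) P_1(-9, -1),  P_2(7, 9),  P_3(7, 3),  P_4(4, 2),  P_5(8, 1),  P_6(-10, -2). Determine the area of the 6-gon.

70

Apply Gauss's area formula: 2A = Σ (x_i·y_{i+1} − x_{i+1}·y_i), indices taken mod 6.
Cross-terms: -74, -42, 2, -12, -6, -8  ⇒  Σ = -140
Area = |Σ|/2 = 70.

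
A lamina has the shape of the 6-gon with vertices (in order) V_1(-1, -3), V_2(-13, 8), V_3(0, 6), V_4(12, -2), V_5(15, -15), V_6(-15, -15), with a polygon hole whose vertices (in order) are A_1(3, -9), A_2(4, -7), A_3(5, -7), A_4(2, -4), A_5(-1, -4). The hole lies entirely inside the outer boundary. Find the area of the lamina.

371

Outer boundary:
Apply the shoelace formula: 2A = Σ (x_i·y_{i+1} − x_{i+1}·y_i), indices taken mod 6.
Cross-terms: -47, -78, -72, -150, -450, 30  ⇒  Σ = -767
Area = |Σ|/2 = 383.5.
Hole:
Apply the shoelace (surveyor's) formula: 2A = Σ (x_i·y_{i+1} − x_{i+1}·y_i), indices taken mod 5.
Cross-terms: 15, 7, -6, -12, 21  ⇒  Σ = 25
Area = |Σ|/2 = 12.5.
Net area = 383.5 − 12.5 = 371.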